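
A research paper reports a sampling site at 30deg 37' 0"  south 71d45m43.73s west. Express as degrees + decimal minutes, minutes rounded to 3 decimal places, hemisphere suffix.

Latitude: seconds/60 = 0.00000; minutes = 37 + 0.00000 = 37.00000
Longitude: seconds/60 = 0.72883; minutes = 45 + 0.72883 = 45.72883

30° 37.000′ S, 71° 45.729′ W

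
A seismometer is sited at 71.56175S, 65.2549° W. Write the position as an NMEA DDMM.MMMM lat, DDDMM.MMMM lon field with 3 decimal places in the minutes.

Latitude: fractional part 0.561750 → 33.70500 minutes
Lon: minutes = (65.254900 − 65) × 60 = 15.29400

7133.705,S / 06515.294,W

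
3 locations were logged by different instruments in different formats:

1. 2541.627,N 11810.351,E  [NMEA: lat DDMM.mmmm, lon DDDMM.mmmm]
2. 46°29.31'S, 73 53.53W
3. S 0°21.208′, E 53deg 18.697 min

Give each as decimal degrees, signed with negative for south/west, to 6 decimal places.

Point 1:
  φ: split at 2 digits → 25° and 41.627′; 25 + 41.627/60 = 25.6937833
  N ⇒ keep positive
  Longitude: split at 3 digits → 118° and 10.351′; 118 + 10.351/60 = 118.1725167
  E ⇒ keep positive
Point 2:
  Lat: 46 + 29.31/60 = 46.4885000
  hemisphere S, so the sign is −
  Longitude: 53.53′ = 0.892167°; total 73.8921667
  W ⇒ negate
Point 3:
  Latitude: 0 + 21.208/60 = 0.3534667
  S ⇒ negate
  Longitude: 53 + 18.697/60 = 53.3116167
  E ⇒ keep positive

1. 25.693783, 118.172517
2. -46.488500, -73.892167
3. -0.353467, 53.311617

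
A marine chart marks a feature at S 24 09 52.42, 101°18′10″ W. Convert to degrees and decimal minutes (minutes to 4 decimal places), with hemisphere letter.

24° 9.8737′ S, 101° 18.1667′ W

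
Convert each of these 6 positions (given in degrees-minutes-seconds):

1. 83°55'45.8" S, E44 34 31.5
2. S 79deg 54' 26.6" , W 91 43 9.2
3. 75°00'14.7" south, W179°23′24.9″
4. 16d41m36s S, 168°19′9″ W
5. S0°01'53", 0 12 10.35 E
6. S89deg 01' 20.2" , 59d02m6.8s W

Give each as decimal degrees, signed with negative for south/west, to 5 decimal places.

1. -83.92939, 44.57542
2. -79.90739, -91.71922
3. -75.00408, -179.39025
4. -16.69333, -168.31917
5. -0.03139, 0.20288
6. -89.02228, -59.03522

Point 1:
  φ: 55′ + 45.8″ = 55.76333′; 83 + 55.76333/60 = 83.929389
  hemisphere S, so the sign is −
  λ: 44° + 34/60 + 31.5/3600 = 44 + 0.566667 + 0.008750 = 44.575417
  E ⇒ keep positive
Point 2:
  φ: 79° + 54/60 + 26.6/3600 = 79 + 0.900000 + 0.007389 = 79.907389
  S ⇒ negate
  λ: 43′ + 9.2″ = 43.15333′; 91 + 43.15333/60 = 91.719222
  W ⇒ negate
Point 3:
  φ: 75° + 0/60 + 14.7/3600 = 75 + 0.000000 + 0.004083 = 75.004083
  S ⇒ negate
  λ: 179 + 23/60 + 24.9/3600 = 179.390250
  hemisphere W, so the sign is −
Point 4:
  Lat: 16° + 41/60 + 36/3600 = 16 + 0.683333 + 0.010000 = 16.693333
  hemisphere S, so the sign is −
  Longitude: 19′ + 9″ = 19.15000′; 168 + 19.15000/60 = 168.319167
  hemisphere W, so the sign is −
Point 5:
  Latitude: 1′ + 53″ = 1.88333′; 0 + 1.88333/60 = 0.031389
  S ⇒ negate
  Longitude: 0° + 12/60 + 10.35/3600 = 0 + 0.200000 + 0.002875 = 0.202875
  E → positive
Point 6:
  Lat: 89° + 1/60 + 20.2/3600 = 89 + 0.016667 + 0.005611 = 89.022278
  S ⇒ negate
  λ: 2′ + 6.8″ = 2.11333′; 59 + 2.11333/60 = 59.035222
  W ⇒ negate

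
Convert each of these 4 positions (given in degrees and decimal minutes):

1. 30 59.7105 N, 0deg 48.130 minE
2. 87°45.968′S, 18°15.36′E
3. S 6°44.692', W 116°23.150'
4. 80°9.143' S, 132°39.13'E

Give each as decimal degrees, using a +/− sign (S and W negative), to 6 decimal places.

1. 30.995175, 0.802167
2. -87.766133, 18.256000
3. -6.744867, -116.385833
4. -80.152383, 132.652167

Point 1:
  φ: 59.7105′ = 0.995175°; total 30.9951750
  N → positive
  λ: 0 + 48.13/60 = 0.8021667
  E → positive
Point 2:
  Latitude: 87 + 45.968/60 = 87.7661333
  S → negative
  Lon: 15.36′ = 0.256000°; total 18.2560000
  E ⇒ keep positive
Point 3:
  Lat: 44.692′ = 0.744867°; total 6.7448667
  hemisphere S, so the sign is −
  Lon: 23.15′ = 0.385833°; total 116.3858333
  W ⇒ negate
Point 4:
  Lat: 80 + 9.143/60 = 80.1523833
  S → negative
  λ: 39.13′ = 0.652167°; total 132.6521667
  E → positive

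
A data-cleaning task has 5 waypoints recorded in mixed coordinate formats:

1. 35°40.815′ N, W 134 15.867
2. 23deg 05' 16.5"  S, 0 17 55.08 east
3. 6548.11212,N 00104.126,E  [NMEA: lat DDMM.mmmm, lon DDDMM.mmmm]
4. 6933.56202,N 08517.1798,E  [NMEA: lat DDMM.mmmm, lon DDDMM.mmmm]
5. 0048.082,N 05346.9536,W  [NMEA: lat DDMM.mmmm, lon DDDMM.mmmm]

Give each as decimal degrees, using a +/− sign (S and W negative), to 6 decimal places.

1. 35.680250, -134.264450
2. -23.087917, 0.298633
3. 65.801869, 1.068767
4. 69.559367, 85.286330
5. 0.801367, -53.782560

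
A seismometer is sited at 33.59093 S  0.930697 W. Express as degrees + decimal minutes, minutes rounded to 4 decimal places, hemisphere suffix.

33° 35.4558′ S, 0° 55.8418′ W

Latitude: minutes = (33.590930 − 33) × 60 = 35.455800
λ: fractional part 0.930697 → 55.841820 minutes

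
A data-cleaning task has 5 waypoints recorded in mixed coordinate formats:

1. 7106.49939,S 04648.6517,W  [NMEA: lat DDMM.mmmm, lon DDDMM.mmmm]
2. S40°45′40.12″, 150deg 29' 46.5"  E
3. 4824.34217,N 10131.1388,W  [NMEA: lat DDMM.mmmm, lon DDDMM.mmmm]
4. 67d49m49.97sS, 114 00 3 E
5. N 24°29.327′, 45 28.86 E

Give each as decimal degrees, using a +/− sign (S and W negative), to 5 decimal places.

Point 1:
  Lat: split at 2 digits → 71° and 6.49939′; 71 + 6.49939/60 = 71.108323
  S → negative
  Lon: split at 3 digits → 046° and 48.6517′; 46 + 48.6517/60 = 46.810862
  W ⇒ negate
Point 2:
  Lat: 45′ + 40.12″ = 45.66867′; 40 + 45.66867/60 = 40.761144
  hemisphere S, so the sign is −
  Longitude: 150 + 29/60 + 46.5/3600 = 150.496250
  E ⇒ keep positive
Point 3:
  Lat: degrees = first 2 digits = 48, minutes = 24.34217; 48 + 24.34217/60 = 48.405703
  N → positive
  Lon: split at 3 digits → 101° and 31.1388′; 101 + 31.1388/60 = 101.518980
  W → negative
Point 4:
  Latitude: 49′ + 49.97″ = 49.83283′; 67 + 49.83283/60 = 67.830547
  hemisphere S, so the sign is −
  Lon: 114 + 0/60 + 3/3600 = 114.000833
  E ⇒ keep positive
Point 5:
  φ: 29.327′ = 0.488783°; total 24.488783
  N ⇒ keep positive
  Longitude: 28.86′ = 0.481000°; total 45.481000
  E ⇒ keep positive

1. -71.10832, -46.81086
2. -40.76114, 150.49625
3. 48.40570, -101.51898
4. -67.83055, 114.00083
5. 24.48878, 45.48100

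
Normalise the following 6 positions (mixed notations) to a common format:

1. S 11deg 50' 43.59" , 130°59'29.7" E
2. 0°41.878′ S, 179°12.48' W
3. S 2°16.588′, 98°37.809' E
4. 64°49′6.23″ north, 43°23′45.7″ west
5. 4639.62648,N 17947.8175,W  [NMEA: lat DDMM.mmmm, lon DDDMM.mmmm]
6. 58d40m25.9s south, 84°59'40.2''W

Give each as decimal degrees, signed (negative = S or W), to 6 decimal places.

1. -11.845442, 130.991583
2. -0.697967, -179.208000
3. -2.276467, 98.630150
4. 64.818397, -43.396028
5. 46.660441, -179.796958
6. -58.673861, -84.994500

Point 1:
  Lat: 11° + 50/60 + 43.59/3600 = 11 + 0.833333 + 0.012108 = 11.8454417
  S → negative
  Longitude: 130° + 59/60 + 29.7/3600 = 130 + 0.983333 + 0.008250 = 130.9915833
  E → positive
Point 2:
  φ: 0 + 41.878/60 = 0.6979667
  hemisphere S, so the sign is −
  Lon: 12.48′ = 0.208000°; total 179.2080000
  W ⇒ negate
Point 3:
  φ: 16.588′ = 0.276467°; total 2.2764667
  hemisphere S, so the sign is −
  λ: 98 + 37.809/60 = 98.6301500
  E → positive
Point 4:
  Latitude: 49′ + 6.23″ = 49.10383′; 64 + 49.10383/60 = 64.8183972
  N ⇒ keep positive
  λ: 43 + 23/60 + 45.7/3600 = 43.3960278
  hemisphere W, so the sign is −
Point 5:
  Latitude: degrees = first 2 digits = 46, minutes = 39.62648; 46 + 39.62648/60 = 46.6604413
  N → positive
  Lon: degrees = first 3 digits = 179, minutes = 47.8175; 179 + 47.8175/60 = 179.7969583
  W → negative
Point 6:
  Latitude: 58 + 40/60 + 25.9/3600 = 58.6738611
  S → negative
  Lon: 84° + 59/60 + 40.2/3600 = 84 + 0.983333 + 0.011167 = 84.9945000
  W ⇒ negate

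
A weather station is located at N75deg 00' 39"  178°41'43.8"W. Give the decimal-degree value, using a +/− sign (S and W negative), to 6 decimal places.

75.010833, -178.695500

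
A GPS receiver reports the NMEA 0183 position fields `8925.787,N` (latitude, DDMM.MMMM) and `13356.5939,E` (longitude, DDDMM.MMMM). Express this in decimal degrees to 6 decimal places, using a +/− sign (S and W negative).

Latitude: split at 2 digits → 89° and 25.787′; 89 + 25.787/60 = 89.4297833
N ⇒ keep positive
λ: split at 3 digits → 133° and 56.5939′; 133 + 56.5939/60 = 133.9432317
E ⇒ keep positive

89.429783, 133.943232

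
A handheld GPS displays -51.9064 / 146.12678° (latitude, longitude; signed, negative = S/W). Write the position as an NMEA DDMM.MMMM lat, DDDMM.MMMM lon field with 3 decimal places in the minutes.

5154.384,S / 14607.607,E

Latitude is negative → S; |value| = 51.906400
Latitude: fractional part 0.906400 → 54.38400 minutes
λ: minutes = (146.126780 − 146) × 60 = 7.60680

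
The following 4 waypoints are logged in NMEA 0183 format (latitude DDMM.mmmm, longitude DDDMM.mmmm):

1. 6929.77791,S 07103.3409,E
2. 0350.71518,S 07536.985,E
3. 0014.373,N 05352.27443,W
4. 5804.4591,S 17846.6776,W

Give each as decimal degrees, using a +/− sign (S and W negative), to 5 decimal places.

1. -69.49630, 71.05568
2. -3.84525, 75.61642
3. 0.23955, -53.87124
4. -58.07432, -178.77796

Point 1:
  Lat: split at 2 digits → 69° and 29.77791′; 69 + 29.77791/60 = 69.496299
  hemisphere S, so the sign is −
  Lon: split at 3 digits → 071° and 3.3409′; 71 + 3.3409/60 = 71.055682
  E ⇒ keep positive
Point 2:
  φ: degrees = first 2 digits = 3, minutes = 50.71518; 3 + 50.71518/60 = 3.845253
  S ⇒ negate
  Longitude: split at 3 digits → 075° and 36.985′; 75 + 36.985/60 = 75.616417
  E → positive
Point 3:
  φ: split at 2 digits → 00° and 14.373′; 0 + 14.373/60 = 0.239550
  N ⇒ keep positive
  λ: degrees = first 3 digits = 53, minutes = 52.27443; 53 + 52.27443/60 = 53.871241
  W → negative
Point 4:
  φ: degrees = first 2 digits = 58, minutes = 4.4591; 58 + 4.4591/60 = 58.074318
  hemisphere S, so the sign is −
  λ: split at 3 digits → 178° and 46.6776′; 178 + 46.6776/60 = 178.777960
  W ⇒ negate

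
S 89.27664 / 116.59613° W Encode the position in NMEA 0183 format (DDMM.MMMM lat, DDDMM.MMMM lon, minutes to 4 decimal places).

Latitude: fractional part 0.276640 → 16.598400 minutes
Longitude: 116° + 0.596130 × 60 = 116° 35.767800′

8916.5984,S / 11635.7678,W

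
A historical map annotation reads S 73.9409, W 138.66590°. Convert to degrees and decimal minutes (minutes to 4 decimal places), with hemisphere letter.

73° 56.4540′ S, 138° 39.9540′ W

φ: minutes = (73.940900 − 73) × 60 = 56.454000
Lon: fractional part 0.665900 → 39.954000 minutes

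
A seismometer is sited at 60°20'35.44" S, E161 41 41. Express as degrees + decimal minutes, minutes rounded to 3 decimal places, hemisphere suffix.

Latitude: seconds/60 = 0.59067; minutes = 20 + 0.59067 = 20.59067
Lon: seconds/60 = 0.68333; minutes = 41 + 0.68333 = 41.68333

60° 20.591′ S, 161° 41.683′ E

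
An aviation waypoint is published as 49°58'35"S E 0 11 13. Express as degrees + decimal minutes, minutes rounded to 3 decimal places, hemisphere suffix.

49° 58.583′ S, 0° 11.217′ E

φ: seconds/60 = 0.58333; minutes = 58 + 0.58333 = 58.58333
λ: 11 + 13/60 = 11.21667′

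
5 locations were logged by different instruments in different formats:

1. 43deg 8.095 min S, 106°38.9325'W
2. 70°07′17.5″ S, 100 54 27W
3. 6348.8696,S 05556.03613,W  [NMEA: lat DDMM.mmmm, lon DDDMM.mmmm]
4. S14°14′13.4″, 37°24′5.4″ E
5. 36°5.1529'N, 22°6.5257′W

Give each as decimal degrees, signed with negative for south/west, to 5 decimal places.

1. -43.13492, -106.64888
2. -70.12153, -100.90750
3. -63.81449, -55.93394
4. -14.23706, 37.40150
5. 36.08588, -22.10876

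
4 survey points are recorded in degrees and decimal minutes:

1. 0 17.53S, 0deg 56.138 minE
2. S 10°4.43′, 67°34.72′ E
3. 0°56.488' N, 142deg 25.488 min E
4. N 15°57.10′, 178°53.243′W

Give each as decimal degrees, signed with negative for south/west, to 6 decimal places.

1. -0.292167, 0.935633
2. -10.073833, 67.578667
3. 0.941467, 142.424800
4. 15.951667, -178.887383

Point 1:
  Latitude: 17.53′ = 0.292167°; total 0.2921667
  hemisphere S, so the sign is −
  Lon: 56.138′ = 0.935633°; total 0.9356333
  E ⇒ keep positive
Point 2:
  φ: 10 + 4.43/60 = 10.0738333
  hemisphere S, so the sign is −
  Longitude: 34.72′ = 0.578667°; total 67.5786667
  E → positive
Point 3:
  Lat: 56.488′ = 0.941467°; total 0.9414667
  N ⇒ keep positive
  Lon: 25.488′ = 0.424800°; total 142.4248000
  E → positive
Point 4:
  Latitude: 57.1′ = 0.951667°; total 15.9516667
  N → positive
  Longitude: 53.243′ = 0.887383°; total 178.8873833
  W → negative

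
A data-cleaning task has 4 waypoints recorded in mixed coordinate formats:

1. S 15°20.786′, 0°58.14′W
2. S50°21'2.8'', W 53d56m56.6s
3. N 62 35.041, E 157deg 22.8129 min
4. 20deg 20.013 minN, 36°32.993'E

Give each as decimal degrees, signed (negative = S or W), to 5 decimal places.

Point 1:
  Latitude: 15 + 20.786/60 = 15.346433
  hemisphere S, so the sign is −
  λ: 0 + 58.14/60 = 0.969000
  W ⇒ negate
Point 2:
  φ: 21′ + 2.8″ = 21.04667′; 50 + 21.04667/60 = 50.350778
  S → negative
  Lon: 53° + 56/60 + 56.6/3600 = 53 + 0.933333 + 0.015722 = 53.949056
  W ⇒ negate
Point 3:
  Lat: 35.041′ = 0.584017°; total 62.584017
  N → positive
  Longitude: 157 + 22.8129/60 = 157.380215
  E → positive
Point 4:
  Lat: 20 + 20.013/60 = 20.333550
  N → positive
  λ: 36 + 32.993/60 = 36.549883
  E ⇒ keep positive

1. -15.34643, -0.96900
2. -50.35078, -53.94906
3. 62.58402, 157.38022
4. 20.33355, 36.54988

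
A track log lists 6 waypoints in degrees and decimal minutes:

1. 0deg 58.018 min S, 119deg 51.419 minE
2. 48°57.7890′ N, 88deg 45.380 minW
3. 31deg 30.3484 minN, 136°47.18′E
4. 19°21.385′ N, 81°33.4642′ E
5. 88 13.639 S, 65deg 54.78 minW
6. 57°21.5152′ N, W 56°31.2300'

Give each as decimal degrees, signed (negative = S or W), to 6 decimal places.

1. -0.966967, 119.856983
2. 48.963150, -88.756333
3. 31.505807, 136.786333
4. 19.356417, 81.557737
5. -88.227317, -65.913000
6. 57.358587, -56.520500

Point 1:
  φ: 0 + 58.018/60 = 0.9669667
  hemisphere S, so the sign is −
  λ: 51.419′ = 0.856983°; total 119.8569833
  E ⇒ keep positive
Point 2:
  Lat: 57.789′ = 0.963150°; total 48.9631500
  N ⇒ keep positive
  Lon: 45.38′ = 0.756333°; total 88.7563333
  W ⇒ negate
Point 3:
  φ: 30.3484′ = 0.505807°; total 31.5058067
  N ⇒ keep positive
  Longitude: 47.18′ = 0.786333°; total 136.7863333
  E ⇒ keep positive
Point 4:
  Latitude: 19 + 21.385/60 = 19.3564167
  N → positive
  λ: 33.4642′ = 0.557737°; total 81.5577367
  E ⇒ keep positive
Point 5:
  Lat: 13.639′ = 0.227317°; total 88.2273167
  S ⇒ negate
  Lon: 54.78′ = 0.913000°; total 65.9130000
  W ⇒ negate
Point 6:
  Lat: 21.5152′ = 0.358587°; total 57.3585867
  N → positive
  Longitude: 56 + 31.23/60 = 56.5205000
  hemisphere W, so the sign is −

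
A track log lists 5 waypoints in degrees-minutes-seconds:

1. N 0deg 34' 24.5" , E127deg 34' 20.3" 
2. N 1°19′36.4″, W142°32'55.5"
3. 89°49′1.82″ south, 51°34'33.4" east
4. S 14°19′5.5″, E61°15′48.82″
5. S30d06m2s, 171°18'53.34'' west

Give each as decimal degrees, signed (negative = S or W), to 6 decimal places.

1. 0.573472, 127.572306
2. 1.326778, -142.548750
3. -89.817172, 51.575944
4. -14.318194, 61.263561
5. -30.100556, -171.314817

Point 1:
  φ: 34′ + 24.5″ = 34.40833′; 0 + 34.40833/60 = 0.5734722
  N ⇒ keep positive
  λ: 127 + 34/60 + 20.3/3600 = 127.5723056
  E → positive
Point 2:
  Latitude: 1 + 19/60 + 36.4/3600 = 1.3267778
  N ⇒ keep positive
  Lon: 142° + 32/60 + 55.5/3600 = 142 + 0.533333 + 0.015417 = 142.5487500
  W ⇒ negate
Point 3:
  φ: 49′ + 1.82″ = 49.03033′; 89 + 49.03033/60 = 89.8171722
  S ⇒ negate
  Lon: 51° + 34/60 + 33.4/3600 = 51 + 0.566667 + 0.009278 = 51.5759444
  E → positive
Point 4:
  Lat: 14 + 19/60 + 5.5/3600 = 14.3181944
  S ⇒ negate
  Longitude: 61 + 15/60 + 48.82/3600 = 61.2635611
  E → positive
Point 5:
  Latitude: 30 + 6/60 + 2/3600 = 30.1005556
  hemisphere S, so the sign is −
  Longitude: 171 + 18/60 + 53.34/3600 = 171.3148167
  W → negative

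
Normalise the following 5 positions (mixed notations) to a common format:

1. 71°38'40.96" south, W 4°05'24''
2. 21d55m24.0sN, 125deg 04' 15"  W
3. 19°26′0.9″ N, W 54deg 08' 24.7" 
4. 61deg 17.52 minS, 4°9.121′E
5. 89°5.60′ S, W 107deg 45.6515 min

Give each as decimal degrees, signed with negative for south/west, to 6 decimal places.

1. -71.644711, -4.090000
2. 21.923333, -125.070833
3. 19.433583, -54.140194
4. -61.292000, 4.152017
5. -89.093333, -107.760858

Point 1:
  Lat: 71° + 38/60 + 40.96/3600 = 71 + 0.633333 + 0.011378 = 71.6447111
  S ⇒ negate
  Lon: 5′ + 24″ = 5.40000′; 4 + 5.40000/60 = 4.0900000
  W ⇒ negate
Point 2:
  Lat: 21 + 55/60 + 24/3600 = 21.9233333
  N → positive
  Lon: 125 + 4/60 + 15/3600 = 125.0708333
  W → negative
Point 3:
  φ: 19° + 26/60 + 0.9/3600 = 19 + 0.433333 + 0.000250 = 19.4335833
  N → positive
  Longitude: 54° + 8/60 + 24.7/3600 = 54 + 0.133333 + 0.006861 = 54.1401944
  W ⇒ negate
Point 4:
  Latitude: 17.52′ = 0.292000°; total 61.2920000
  S ⇒ negate
  λ: 9.121′ = 0.152017°; total 4.1520167
  E → positive
Point 5:
  φ: 5.6′ = 0.093333°; total 89.0933333
  S → negative
  λ: 45.6515′ = 0.760858°; total 107.7608583
  W → negative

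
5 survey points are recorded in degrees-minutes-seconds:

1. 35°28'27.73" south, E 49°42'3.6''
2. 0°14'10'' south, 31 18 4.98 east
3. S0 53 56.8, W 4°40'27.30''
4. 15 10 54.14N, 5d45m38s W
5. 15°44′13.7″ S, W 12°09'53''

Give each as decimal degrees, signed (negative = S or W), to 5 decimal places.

Point 1:
  Latitude: 28′ + 27.73″ = 28.46217′; 35 + 28.46217/60 = 35.474369
  S → negative
  Longitude: 42′ + 3.6″ = 42.06000′; 49 + 42.06000/60 = 49.701000
  E → positive
Point 2:
  φ: 0° + 14/60 + 10/3600 = 0 + 0.233333 + 0.002778 = 0.236111
  S ⇒ negate
  Lon: 31° + 18/60 + 4.98/3600 = 31 + 0.300000 + 0.001383 = 31.301383
  E → positive
Point 3:
  Lat: 0 + 53/60 + 56.8/3600 = 0.899111
  S → negative
  Lon: 4 + 40/60 + 27.3/3600 = 4.674250
  W ⇒ negate
Point 4:
  Latitude: 15° + 10/60 + 54.14/3600 = 15 + 0.166667 + 0.015039 = 15.181706
  N → positive
  Lon: 45′ + 38″ = 45.63333′; 5 + 45.63333/60 = 5.760556
  W ⇒ negate
Point 5:
  Latitude: 15° + 44/60 + 13.7/3600 = 15 + 0.733333 + 0.003806 = 15.737139
  S → negative
  λ: 12 + 9/60 + 53/3600 = 12.164722
  W → negative

1. -35.47437, 49.70100
2. -0.23611, 31.30138
3. -0.89911, -4.67425
4. 15.18171, -5.76056
5. -15.73714, -12.16472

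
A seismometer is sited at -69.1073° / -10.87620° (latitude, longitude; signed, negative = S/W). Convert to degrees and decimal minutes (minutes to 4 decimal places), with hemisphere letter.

Latitude is negative → S; |value| = 69.107300
Lat: fractional part 0.107300 → 6.438000 minutes
Longitude is negative → W; |value| = 10.876200
Longitude: fractional part 0.876200 → 52.572000 minutes

69° 6.4380′ S, 10° 52.5720′ W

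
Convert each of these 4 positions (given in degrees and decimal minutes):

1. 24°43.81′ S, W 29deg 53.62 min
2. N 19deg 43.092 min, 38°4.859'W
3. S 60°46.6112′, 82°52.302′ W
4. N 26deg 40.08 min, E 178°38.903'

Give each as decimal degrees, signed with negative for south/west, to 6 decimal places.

Point 1:
  Latitude: 43.81′ = 0.730167°; total 24.7301667
  hemisphere S, so the sign is −
  λ: 53.62′ = 0.893667°; total 29.8936667
  W ⇒ negate
Point 2:
  φ: 43.092′ = 0.718200°; total 19.7182000
  N → positive
  Lon: 4.859′ = 0.080983°; total 38.0809833
  W ⇒ negate
Point 3:
  Latitude: 46.6112′ = 0.776853°; total 60.7768533
  S → negative
  λ: 82 + 52.302/60 = 82.8717000
  hemisphere W, so the sign is −
Point 4:
  Lat: 40.08′ = 0.668000°; total 26.6680000
  N ⇒ keep positive
  Lon: 178 + 38.903/60 = 178.6483833
  E → positive

1. -24.730167, -29.893667
2. 19.718200, -38.080983
3. -60.776853, -82.871700
4. 26.668000, 178.648383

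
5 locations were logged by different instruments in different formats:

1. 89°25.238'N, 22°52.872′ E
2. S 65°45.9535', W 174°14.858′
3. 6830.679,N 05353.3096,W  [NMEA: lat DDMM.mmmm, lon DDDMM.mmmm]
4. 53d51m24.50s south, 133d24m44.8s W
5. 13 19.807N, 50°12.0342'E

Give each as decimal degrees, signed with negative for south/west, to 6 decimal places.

Point 1:
  φ: 89 + 25.238/60 = 89.4206333
  N → positive
  Lon: 22 + 52.872/60 = 22.8812000
  E ⇒ keep positive
Point 2:
  Lat: 65 + 45.9535/60 = 65.7658917
  hemisphere S, so the sign is −
  λ: 174 + 14.858/60 = 174.2476333
  W ⇒ negate
Point 3:
  φ: split at 2 digits → 68° and 30.679′; 68 + 30.679/60 = 68.5113167
  N → positive
  Longitude: split at 3 digits → 053° and 53.3096′; 53 + 53.3096/60 = 53.8884933
  W ⇒ negate
Point 4:
  φ: 53° + 51/60 + 24.5/3600 = 53 + 0.850000 + 0.006806 = 53.8568056
  S ⇒ negate
  λ: 133° + 24/60 + 44.8/3600 = 133 + 0.400000 + 0.012444 = 133.4124444
  W → negative
Point 5:
  φ: 19.807′ = 0.330117°; total 13.3301167
  N ⇒ keep positive
  λ: 50 + 12.0342/60 = 50.2005700
  E ⇒ keep positive

1. 89.420633, 22.881200
2. -65.765892, -174.247633
3. 68.511317, -53.888493
4. -53.856806, -133.412444
5. 13.330117, 50.200570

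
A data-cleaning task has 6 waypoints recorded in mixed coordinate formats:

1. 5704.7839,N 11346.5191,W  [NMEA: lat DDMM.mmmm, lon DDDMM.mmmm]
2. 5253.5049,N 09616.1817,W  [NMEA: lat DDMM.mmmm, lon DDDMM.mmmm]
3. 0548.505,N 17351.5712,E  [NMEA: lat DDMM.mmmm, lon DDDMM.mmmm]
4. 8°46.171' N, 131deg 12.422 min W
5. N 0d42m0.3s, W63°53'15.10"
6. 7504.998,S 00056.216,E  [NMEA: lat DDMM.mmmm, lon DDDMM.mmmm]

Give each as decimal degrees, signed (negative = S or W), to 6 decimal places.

1. 57.079732, -113.775318
2. 52.891748, -96.269695
3. 5.808417, 173.859520
4. 8.769517, -131.207033
5. 0.700083, -63.887528
6. -75.083300, 0.936933

Point 1:
  Latitude: degrees = first 2 digits = 57, minutes = 4.7839; 57 + 4.7839/60 = 57.0797317
  N → positive
  Lon: split at 3 digits → 113° and 46.5191′; 113 + 46.5191/60 = 113.7753183
  W ⇒ negate
Point 2:
  φ: split at 2 digits → 52° and 53.5049′; 52 + 53.5049/60 = 52.8917483
  N → positive
  Longitude: split at 3 digits → 096° and 16.1817′; 96 + 16.1817/60 = 96.2696950
  W → negative
Point 3:
  Lat: split at 2 digits → 05° and 48.505′; 5 + 48.505/60 = 5.8084167
  N ⇒ keep positive
  λ: split at 3 digits → 173° and 51.5712′; 173 + 51.5712/60 = 173.8595200
  E ⇒ keep positive
Point 4:
  φ: 46.171′ = 0.769517°; total 8.7695167
  N → positive
  Longitude: 131 + 12.422/60 = 131.2070333
  hemisphere W, so the sign is −
Point 5:
  Latitude: 0° + 42/60 + 0.3/3600 = 0 + 0.700000 + 0.000083 = 0.7000833
  N ⇒ keep positive
  λ: 63 + 53/60 + 15.1/3600 = 63.8875278
  hemisphere W, so the sign is −
Point 6:
  Lat: split at 2 digits → 75° and 4.998′; 75 + 4.998/60 = 75.0833000
  hemisphere S, so the sign is −
  Longitude: degrees = first 3 digits = 0, minutes = 56.216; 0 + 56.216/60 = 0.9369333
  E ⇒ keep positive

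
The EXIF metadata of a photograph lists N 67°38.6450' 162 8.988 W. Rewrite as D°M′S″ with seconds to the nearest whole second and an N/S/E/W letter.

Lat: fractional minutes 0.64500 × 60 = 38.70″
Lon: 8.98800′ → 8′ and 0.98800 × 60 = 59.28″

67°38′39″ N, 162°08′59″ W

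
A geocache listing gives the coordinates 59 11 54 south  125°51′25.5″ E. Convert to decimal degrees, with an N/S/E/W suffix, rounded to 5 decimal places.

Lat: 11′ + 54″ = 11.90000′; 59 + 11.90000/60 = 59.198333
λ: 125 + 51/60 + 25.5/3600 = 125.857083

59.19833° S, 125.85708° E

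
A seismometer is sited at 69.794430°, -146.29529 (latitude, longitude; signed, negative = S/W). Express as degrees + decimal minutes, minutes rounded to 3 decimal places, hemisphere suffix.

69° 47.666′ N, 146° 17.717′ W

φ: fractional part 0.794430 → 47.66580 minutes
Longitude is negative → W; |value| = 146.295290
Longitude: minutes = (146.295290 − 146) × 60 = 17.71740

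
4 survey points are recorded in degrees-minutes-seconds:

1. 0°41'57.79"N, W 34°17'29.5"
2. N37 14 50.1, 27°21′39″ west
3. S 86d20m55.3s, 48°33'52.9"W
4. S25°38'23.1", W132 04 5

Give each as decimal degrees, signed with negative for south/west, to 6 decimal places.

1. 0.699386, -34.291528
2. 37.247250, -27.360833
3. -86.348694, -48.564694
4. -25.639750, -132.068056

Point 1:
  Latitude: 0° + 41/60 + 57.79/3600 = 0 + 0.683333 + 0.016053 = 0.6993861
  N → positive
  λ: 17′ + 29.5″ = 17.49167′; 34 + 17.49167/60 = 34.2915278
  W ⇒ negate
Point 2:
  φ: 14′ + 50.1″ = 14.83500′; 37 + 14.83500/60 = 37.2472500
  N → positive
  λ: 21′ + 39″ = 21.65000′; 27 + 21.65000/60 = 27.3608333
  hemisphere W, so the sign is −
Point 3:
  φ: 86 + 20/60 + 55.3/3600 = 86.3486944
  S ⇒ negate
  λ: 48 + 33/60 + 52.9/3600 = 48.5646944
  W → negative
Point 4:
  Lat: 25 + 38/60 + 23.1/3600 = 25.6397500
  S ⇒ negate
  λ: 132 + 4/60 + 5/3600 = 132.0680556
  W ⇒ negate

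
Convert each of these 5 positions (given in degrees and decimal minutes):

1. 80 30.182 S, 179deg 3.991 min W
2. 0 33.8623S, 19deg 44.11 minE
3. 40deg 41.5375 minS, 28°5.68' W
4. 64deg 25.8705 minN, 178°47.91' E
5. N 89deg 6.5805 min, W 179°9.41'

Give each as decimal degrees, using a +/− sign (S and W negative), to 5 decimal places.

1. -80.50303, -179.06652
2. -0.56437, 19.73517
3. -40.69229, -28.09467
4. 64.43118, 178.79850
5. 89.10968, -179.15683

Point 1:
  Latitude: 30.182′ = 0.503033°; total 80.503033
  S ⇒ negate
  Lon: 3.991′ = 0.066517°; total 179.066517
  W → negative
Point 2:
  φ: 0 + 33.8623/60 = 0.564372
  hemisphere S, so the sign is −
  Lon: 44.11′ = 0.735167°; total 19.735167
  E ⇒ keep positive
Point 3:
  Latitude: 41.5375′ = 0.692292°; total 40.692292
  hemisphere S, so the sign is −
  λ: 5.68′ = 0.094667°; total 28.094667
  W → negative
Point 4:
  Latitude: 64 + 25.8705/60 = 64.431175
  N → positive
  Longitude: 178 + 47.91/60 = 178.798500
  E → positive
Point 5:
  Latitude: 6.5805′ = 0.109675°; total 89.109675
  N ⇒ keep positive
  Lon: 179 + 9.41/60 = 179.156833
  W ⇒ negate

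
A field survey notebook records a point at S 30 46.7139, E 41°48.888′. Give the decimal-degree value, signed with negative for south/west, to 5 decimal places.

φ: 46.7139′ = 0.778565°; total 30.778565
S → negative
λ: 41 + 48.888/60 = 41.814800
E → positive

-30.77857, 41.81480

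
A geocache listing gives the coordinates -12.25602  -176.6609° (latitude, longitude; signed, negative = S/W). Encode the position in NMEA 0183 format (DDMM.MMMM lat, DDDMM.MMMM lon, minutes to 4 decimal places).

Latitude is negative → S; |value| = 12.256020
φ: minutes = (12.256020 − 12) × 60 = 15.361200
Longitude is negative → W; |value| = 176.660900
Longitude: 176° + 0.660900 × 60 = 176° 39.654000′

1215.3612,S / 17639.6540,W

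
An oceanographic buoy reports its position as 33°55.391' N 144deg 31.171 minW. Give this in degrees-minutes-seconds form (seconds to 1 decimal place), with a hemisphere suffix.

33°55′23.5″ N, 144°31′10.3″ W

φ: 55.39100′ → 55′ and 0.39100 × 60 = 23.460″
Longitude: 31.17100′ → 31′ and 0.17100 × 60 = 10.260″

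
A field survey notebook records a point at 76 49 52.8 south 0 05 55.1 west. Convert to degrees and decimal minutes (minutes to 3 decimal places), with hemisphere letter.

Lat: 49 + 52.8/60 = 49.88000′
Lon: 5 + 55.1/60 = 5.91833′

76° 49.880′ S, 0° 5.918′ W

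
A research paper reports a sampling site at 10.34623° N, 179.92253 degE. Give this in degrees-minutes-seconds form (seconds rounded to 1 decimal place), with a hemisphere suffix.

10°20′46.4″ N, 179°55′21.1″ E

φ: 0.346230 × 60 = 20.77380′ → 20′, remainder × 60 = 46.428″
Longitude: 0.922530 × 60 = 55.35180′ → 55′, remainder × 60 = 21.108″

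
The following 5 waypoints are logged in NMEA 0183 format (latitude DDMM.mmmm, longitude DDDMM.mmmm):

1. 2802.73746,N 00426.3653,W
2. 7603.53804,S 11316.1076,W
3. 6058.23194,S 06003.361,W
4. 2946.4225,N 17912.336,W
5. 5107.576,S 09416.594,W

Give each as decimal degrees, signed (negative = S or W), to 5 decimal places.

1. 28.04562, -4.43942
2. -76.05897, -113.26846
3. -60.97053, -60.05602
4. 29.77371, -179.20560
5. -51.12627, -94.27657

Point 1:
  Latitude: degrees = first 2 digits = 28, minutes = 2.73746; 28 + 2.73746/60 = 28.045624
  N ⇒ keep positive
  Lon: degrees = first 3 digits = 4, minutes = 26.3653; 4 + 26.3653/60 = 4.439422
  W ⇒ negate
Point 2:
  φ: split at 2 digits → 76° and 3.53804′; 76 + 3.53804/60 = 76.058967
  hemisphere S, so the sign is −
  λ: degrees = first 3 digits = 113, minutes = 16.1076; 113 + 16.1076/60 = 113.268460
  W → negative
Point 3:
  φ: split at 2 digits → 60° and 58.23194′; 60 + 58.23194/60 = 60.970532
  S → negative
  λ: split at 3 digits → 060° and 3.361′; 60 + 3.361/60 = 60.056017
  hemisphere W, so the sign is −
Point 4:
  Latitude: degrees = first 2 digits = 29, minutes = 46.4225; 29 + 46.4225/60 = 29.773708
  N ⇒ keep positive
  Longitude: split at 3 digits → 179° and 12.336′; 179 + 12.336/60 = 179.205600
  hemisphere W, so the sign is −
Point 5:
  Latitude: split at 2 digits → 51° and 7.576′; 51 + 7.576/60 = 51.126267
  hemisphere S, so the sign is −
  Lon: degrees = first 3 digits = 94, minutes = 16.594; 94 + 16.594/60 = 94.276567
  W → negative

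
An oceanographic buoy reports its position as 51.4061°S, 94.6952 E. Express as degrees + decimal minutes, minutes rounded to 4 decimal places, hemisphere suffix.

51° 24.3660′ S, 94° 41.7120′ E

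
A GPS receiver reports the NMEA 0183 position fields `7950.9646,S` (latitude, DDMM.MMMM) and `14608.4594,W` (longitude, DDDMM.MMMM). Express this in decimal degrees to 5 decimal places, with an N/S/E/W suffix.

79.84941° S, 146.14099° W

Lat: split at 2 digits → 79° and 50.9646′; 79 + 50.9646/60 = 79.849410
Longitude: split at 3 digits → 146° and 8.4594′; 146 + 8.4594/60 = 146.140990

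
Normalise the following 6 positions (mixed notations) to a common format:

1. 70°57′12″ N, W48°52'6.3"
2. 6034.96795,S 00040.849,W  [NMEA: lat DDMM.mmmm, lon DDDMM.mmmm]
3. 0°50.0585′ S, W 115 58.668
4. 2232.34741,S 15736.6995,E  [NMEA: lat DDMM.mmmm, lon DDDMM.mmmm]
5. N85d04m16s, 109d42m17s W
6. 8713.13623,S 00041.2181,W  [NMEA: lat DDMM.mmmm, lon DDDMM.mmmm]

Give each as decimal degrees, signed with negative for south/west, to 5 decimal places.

Point 1:
  φ: 70 + 57/60 + 12/3600 = 70.953333
  N ⇒ keep positive
  Lon: 52′ + 6.3″ = 52.10500′; 48 + 52.10500/60 = 48.868417
  hemisphere W, so the sign is −
Point 2:
  Lat: split at 2 digits → 60° and 34.96795′; 60 + 34.96795/60 = 60.582799
  S ⇒ negate
  Longitude: split at 3 digits → 000° and 40.849′; 0 + 40.849/60 = 0.680817
  hemisphere W, so the sign is −
Point 3:
  Latitude: 50.0585′ = 0.834308°; total 0.834308
  S ⇒ negate
  Lon: 115 + 58.668/60 = 115.977800
  hemisphere W, so the sign is −
Point 4:
  φ: degrees = first 2 digits = 22, minutes = 32.34741; 22 + 32.34741/60 = 22.539124
  S → negative
  Lon: degrees = first 3 digits = 157, minutes = 36.6995; 157 + 36.6995/60 = 157.611658
  E ⇒ keep positive
Point 5:
  Latitude: 4′ + 16″ = 4.26667′; 85 + 4.26667/60 = 85.071111
  N ⇒ keep positive
  Longitude: 42′ + 17″ = 42.28333′; 109 + 42.28333/60 = 109.704722
  W → negative
Point 6:
  Latitude: split at 2 digits → 87° and 13.13623′; 87 + 13.13623/60 = 87.218937
  hemisphere S, so the sign is −
  Longitude: degrees = first 3 digits = 0, minutes = 41.2181; 0 + 41.2181/60 = 0.686968
  W ⇒ negate

1. 70.95333, -48.86842
2. -60.58280, -0.68082
3. -0.83431, -115.97780
4. -22.53912, 157.61166
5. 85.07111, -109.70472
6. -87.21894, -0.68697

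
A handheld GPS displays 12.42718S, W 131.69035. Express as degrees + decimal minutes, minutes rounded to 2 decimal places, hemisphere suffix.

Lat: minutes = (12.427180 − 12) × 60 = 25.6308
Longitude: fractional part 0.690350 → 41.4210 minutes

12° 25.63′ S, 131° 41.42′ W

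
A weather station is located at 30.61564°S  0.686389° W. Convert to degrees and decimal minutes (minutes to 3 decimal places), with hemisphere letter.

Lat: fractional part 0.615640 → 36.93840 minutes
Longitude: minutes = (0.686389 − 0) × 60 = 41.18334

30° 36.938′ S, 0° 41.183′ W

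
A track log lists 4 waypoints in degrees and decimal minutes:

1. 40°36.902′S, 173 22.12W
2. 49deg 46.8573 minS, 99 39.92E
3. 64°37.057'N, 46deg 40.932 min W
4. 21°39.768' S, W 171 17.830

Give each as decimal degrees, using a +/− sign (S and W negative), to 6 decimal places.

Point 1:
  φ: 40 + 36.902/60 = 40.6150333
  S → negative
  Lon: 22.12′ = 0.368667°; total 173.3686667
  W ⇒ negate
Point 2:
  Latitude: 46.8573′ = 0.780955°; total 49.7809550
  S ⇒ negate
  Longitude: 39.92′ = 0.665333°; total 99.6653333
  E ⇒ keep positive
Point 3:
  Latitude: 64 + 37.057/60 = 64.6176167
  N ⇒ keep positive
  Lon: 46 + 40.932/60 = 46.6822000
  W → negative
Point 4:
  Lat: 39.768′ = 0.662800°; total 21.6628000
  hemisphere S, so the sign is −
  λ: 17.83′ = 0.297167°; total 171.2971667
  hemisphere W, so the sign is −

1. -40.615033, -173.368667
2. -49.780955, 99.665333
3. 64.617617, -46.682200
4. -21.662800, -171.297167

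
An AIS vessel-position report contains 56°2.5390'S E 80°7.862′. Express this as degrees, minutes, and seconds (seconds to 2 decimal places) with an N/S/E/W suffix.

56°02′32.34″ S, 80°07′51.72″ E

Latitude: 2.53900′ → 2′ and 0.53900 × 60 = 32.3400″
λ: fractional minutes 0.86200 × 60 = 51.7200″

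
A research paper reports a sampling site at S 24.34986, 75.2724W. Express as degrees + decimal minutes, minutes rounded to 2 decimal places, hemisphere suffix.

24° 20.99′ S, 75° 16.34′ W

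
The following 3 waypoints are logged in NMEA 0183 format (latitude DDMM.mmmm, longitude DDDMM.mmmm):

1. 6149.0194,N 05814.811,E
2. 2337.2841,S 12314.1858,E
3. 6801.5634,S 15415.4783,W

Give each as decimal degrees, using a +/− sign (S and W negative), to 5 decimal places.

1. 61.81699, 58.24685
2. -23.62140, 123.23643
3. -68.02606, -154.25797

Point 1:
  φ: split at 2 digits → 61° and 49.0194′; 61 + 49.0194/60 = 61.816990
  N ⇒ keep positive
  Lon: split at 3 digits → 058° and 14.811′; 58 + 14.811/60 = 58.246850
  E → positive
Point 2:
  Lat: split at 2 digits → 23° and 37.2841′; 23 + 37.2841/60 = 23.621402
  hemisphere S, so the sign is −
  λ: degrees = first 3 digits = 123, minutes = 14.1858; 123 + 14.1858/60 = 123.236430
  E ⇒ keep positive
Point 3:
  φ: split at 2 digits → 68° and 1.5634′; 68 + 1.5634/60 = 68.026057
  hemisphere S, so the sign is −
  Longitude: split at 3 digits → 154° and 15.4783′; 154 + 15.4783/60 = 154.257972
  W → negative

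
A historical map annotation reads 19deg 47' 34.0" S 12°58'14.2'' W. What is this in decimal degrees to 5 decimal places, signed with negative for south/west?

-19.79278, -12.97061

Latitude: 47′ + 34″ = 47.56667′; 19 + 47.56667/60 = 19.792778
hemisphere S, so the sign is −
Lon: 58′ + 14.2″ = 58.23667′; 12 + 58.23667/60 = 12.970611
W ⇒ negate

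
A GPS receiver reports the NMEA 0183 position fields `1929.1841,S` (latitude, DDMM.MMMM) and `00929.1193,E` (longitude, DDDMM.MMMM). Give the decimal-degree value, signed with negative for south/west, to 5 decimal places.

-19.48640, 9.48532

φ: split at 2 digits → 19° and 29.1841′; 19 + 29.1841/60 = 19.486402
S → negative
Longitude: degrees = first 3 digits = 9, minutes = 29.1193; 9 + 29.1193/60 = 9.485322
E ⇒ keep positive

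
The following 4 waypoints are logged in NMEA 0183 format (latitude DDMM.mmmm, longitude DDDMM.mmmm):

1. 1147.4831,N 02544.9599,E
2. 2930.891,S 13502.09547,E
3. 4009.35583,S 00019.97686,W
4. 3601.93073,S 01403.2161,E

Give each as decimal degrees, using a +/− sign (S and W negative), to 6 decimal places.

1. 11.791385, 25.749332
2. -29.514850, 135.034925
3. -40.155931, -0.332948
4. -36.032179, 14.053602

Point 1:
  φ: split at 2 digits → 11° and 47.4831′; 11 + 47.4831/60 = 11.7913850
  N → positive
  Lon: degrees = first 3 digits = 25, minutes = 44.9599; 25 + 44.9599/60 = 25.7493317
  E → positive
Point 2:
  Lat: degrees = first 2 digits = 29, minutes = 30.891; 29 + 30.891/60 = 29.5148500
  S ⇒ negate
  λ: degrees = first 3 digits = 135, minutes = 2.09547; 135 + 2.09547/60 = 135.0349245
  E → positive
Point 3:
  φ: split at 2 digits → 40° and 9.35583′; 40 + 9.35583/60 = 40.1559305
  S → negative
  Longitude: degrees = first 3 digits = 0, minutes = 19.97686; 0 + 19.97686/60 = 0.3329477
  hemisphere W, so the sign is −
Point 4:
  Latitude: split at 2 digits → 36° and 1.93073′; 36 + 1.93073/60 = 36.0321788
  hemisphere S, so the sign is −
  λ: split at 3 digits → 014° and 3.2161′; 14 + 3.2161/60 = 14.0536017
  E → positive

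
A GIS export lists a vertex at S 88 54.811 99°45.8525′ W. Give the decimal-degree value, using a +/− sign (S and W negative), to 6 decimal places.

-88.913517, -99.764208

φ: 88 + 54.811/60 = 88.9135167
hemisphere S, so the sign is −
Lon: 99 + 45.8525/60 = 99.7642083
W → negative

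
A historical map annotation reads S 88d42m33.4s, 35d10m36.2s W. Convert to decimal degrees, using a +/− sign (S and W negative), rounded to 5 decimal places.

-88.70928, -35.17672

Latitude: 88° + 42/60 + 33.4/3600 = 88 + 0.700000 + 0.009278 = 88.709278
S ⇒ negate
λ: 10′ + 36.2″ = 10.60333′; 35 + 10.60333/60 = 35.176722
hemisphere W, so the sign is −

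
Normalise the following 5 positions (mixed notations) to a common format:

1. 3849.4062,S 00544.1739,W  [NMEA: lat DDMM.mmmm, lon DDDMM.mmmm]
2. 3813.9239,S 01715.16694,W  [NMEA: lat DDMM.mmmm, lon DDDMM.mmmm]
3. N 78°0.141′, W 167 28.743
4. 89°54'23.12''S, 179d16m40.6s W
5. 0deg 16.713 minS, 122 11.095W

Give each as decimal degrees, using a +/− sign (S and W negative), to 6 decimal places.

1. -38.823437, -5.736232
2. -38.232065, -17.252782
3. 78.002350, -167.479050
4. -89.906422, -179.277944
5. -0.278550, -122.184917

Point 1:
  Latitude: split at 2 digits → 38° and 49.4062′; 38 + 49.4062/60 = 38.8234367
  S ⇒ negate
  λ: degrees = first 3 digits = 5, minutes = 44.1739; 5 + 44.1739/60 = 5.7362317
  W → negative
Point 2:
  Latitude: split at 2 digits → 38° and 13.9239′; 38 + 13.9239/60 = 38.2320650
  S → negative
  Lon: split at 3 digits → 017° and 15.16694′; 17 + 15.16694/60 = 17.2527823
  W ⇒ negate
Point 3:
  Lat: 0.141′ = 0.002350°; total 78.0023500
  N ⇒ keep positive
  Longitude: 28.743′ = 0.479050°; total 167.4790500
  W → negative
Point 4:
  Latitude: 89° + 54/60 + 23.12/3600 = 89 + 0.900000 + 0.006422 = 89.9064222
  hemisphere S, so the sign is −
  λ: 179° + 16/60 + 40.6/3600 = 179 + 0.266667 + 0.011278 = 179.2779444
  W ⇒ negate
Point 5:
  φ: 16.713′ = 0.278550°; total 0.2785500
  hemisphere S, so the sign is −
  Lon: 122 + 11.095/60 = 122.1849167
  hemisphere W, so the sign is −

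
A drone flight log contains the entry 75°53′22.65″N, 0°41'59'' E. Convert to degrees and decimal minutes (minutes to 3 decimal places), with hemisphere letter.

φ: seconds/60 = 0.37750; minutes = 53 + 0.37750 = 53.37750
Longitude: 41 + 59/60 = 41.98333′

75° 53.378′ N, 0° 41.983′ E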